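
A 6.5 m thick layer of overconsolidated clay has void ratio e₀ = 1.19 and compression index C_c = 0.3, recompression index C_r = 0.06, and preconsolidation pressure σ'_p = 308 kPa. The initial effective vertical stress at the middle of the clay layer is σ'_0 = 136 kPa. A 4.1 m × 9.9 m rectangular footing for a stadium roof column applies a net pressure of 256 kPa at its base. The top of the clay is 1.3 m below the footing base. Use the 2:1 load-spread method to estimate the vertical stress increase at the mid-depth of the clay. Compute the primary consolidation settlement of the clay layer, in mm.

Mid-depth of clay below the footing base: z = 1.3 + 6.5/2 = 4.55 m.
Stress increase at mid-clay by the 2:1 spreading method:
Δσ = qBL/((B+z)(L+z)) = 256×4.1×9.9/((4.1+4.55)(9.9+4.55)) = 83.133 kPa
Final effective stress: σ'_f = 136 + 83.133 = 219.13 kPa.
σ'_f = 219.13 ≤ σ'_p = 308 kPa, so the clay remains overconsolidated and only the recompression index applies:
S_c = C_r·H/(1+e₀)·log₁₀(σ'_f/σ'_0) = 0.06×6.5/2.19×log₁₀(219.13/136)
    = 0.17808 × 0.20716 = 0.03689 m

S_c ≈ 36.9 mm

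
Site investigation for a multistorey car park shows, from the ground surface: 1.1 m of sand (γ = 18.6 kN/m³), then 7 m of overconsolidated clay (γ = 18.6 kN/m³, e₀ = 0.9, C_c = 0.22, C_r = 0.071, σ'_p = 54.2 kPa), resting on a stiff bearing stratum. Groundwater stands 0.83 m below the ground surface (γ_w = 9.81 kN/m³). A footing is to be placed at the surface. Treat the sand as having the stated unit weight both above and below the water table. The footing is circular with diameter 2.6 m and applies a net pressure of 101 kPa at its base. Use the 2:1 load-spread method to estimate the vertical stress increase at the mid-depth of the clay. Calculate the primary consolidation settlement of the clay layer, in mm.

Mid-depth of clay below the ground surface: z = 1.1 + 7/2 = 4.6 m.
Total vertical stress at mid-clay: σ_v = 18.6×1.1 + 18.6×3.5 = 85.56 kPa.
Pore pressure: u = 9.81×(4.6 − 0.83) = 36.984 kPa.
Initial effective stress: σ'_0 = σ_v − u = 85.56 − 36.984 = 48.576 kPa.
Stress increase at mid-clay by the 2:1 spreading method:
Δσ ≈ qD²/(D+z)² = 101×2.6²/(2.6+4.6)² = 13.171 kPa
Final effective stress: σ'_f = 48.576 + 13.171 = 61.747 kPa.
σ'_f = 61.747 > σ'_p = 54.2 kPa, so the stress path crosses the preconsolidation pressure — recompression up to σ'_p, then virgin compression beyond:
S_c = H/(1+e₀)·[C_r·log₁₀(σ'_p/σ'_0) + C_c·log₁₀(σ'_f/σ'_p)]
    = 7/1.9 × [0.071×log₁₀(54.2/48.576) + 0.22×log₁₀(61.747/54.2)]
    = 3.6842 × [0.003378 + 0.012456] = 0.05834 m

S_c ≈ 58.3 mm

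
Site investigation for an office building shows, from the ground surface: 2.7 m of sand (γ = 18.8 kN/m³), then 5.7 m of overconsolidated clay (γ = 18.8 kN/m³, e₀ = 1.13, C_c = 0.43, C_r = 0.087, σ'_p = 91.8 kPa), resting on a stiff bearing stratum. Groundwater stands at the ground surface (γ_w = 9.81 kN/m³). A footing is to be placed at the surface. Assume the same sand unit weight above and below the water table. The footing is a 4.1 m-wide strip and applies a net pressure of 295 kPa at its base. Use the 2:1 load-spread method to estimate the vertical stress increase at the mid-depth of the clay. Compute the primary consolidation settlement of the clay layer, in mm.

S_c ≈ 385 mm

Mid-depth of clay below the ground surface: z = 2.7 + 5.7/2 = 5.55 m.
Total vertical stress at mid-clay: σ_v = 18.8×2.7 + 18.8×2.85 = 104.34 kPa.
Pore pressure: u = 9.81×(5.55 − 0) = 54.446 kPa.
Initial effective stress: σ'_0 = σ_v − u = 104.34 − 54.446 = 49.894 kPa.
Stress increase at mid-clay by the 2:1 spreading method:
Δσ = qB/(B+z) = 295×4.1/(4.1+5.55) = 125.34 kPa
Final effective stress: σ'_f = 49.894 + 125.34 = 175.23 kPa.
σ'_f = 175.23 > σ'_p = 91.8 kPa, so the stress path crosses the preconsolidation pressure — recompression up to σ'_p, then virgin compression beyond:
S_c = H/(1+e₀)·[C_r·log₁₀(σ'_p/σ'_0) + C_c·log₁₀(σ'_f/σ'_p)]
    = 5.7/2.13 × [0.087×log₁₀(91.8/49.894) + 0.43×log₁₀(175.23/91.8)]
    = 2.6761 × [0.023037 + 0.12073] = 0.3847 m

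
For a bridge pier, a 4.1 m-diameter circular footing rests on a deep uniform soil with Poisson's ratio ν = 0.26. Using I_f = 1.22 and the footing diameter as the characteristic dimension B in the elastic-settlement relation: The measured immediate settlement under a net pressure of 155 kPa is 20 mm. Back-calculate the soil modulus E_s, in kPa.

S_e = q·B·(1−ν²)/E_s · I_f  ⇒  E_s = q·B·(1−ν²)·I_f / S_e.
E_s = 155 × 4.1 × 0.9324 × 1.22 / 0.02 = 36140 kPa

E_s ≈ 36100 kPa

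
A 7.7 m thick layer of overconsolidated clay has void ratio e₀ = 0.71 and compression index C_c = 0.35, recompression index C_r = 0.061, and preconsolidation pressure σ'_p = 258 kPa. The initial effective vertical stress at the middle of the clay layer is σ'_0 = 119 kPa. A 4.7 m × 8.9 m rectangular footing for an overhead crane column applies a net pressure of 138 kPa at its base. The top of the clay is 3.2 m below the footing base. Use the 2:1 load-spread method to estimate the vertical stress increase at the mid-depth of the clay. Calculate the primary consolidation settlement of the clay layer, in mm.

Mid-depth of clay below the footing base: z = 3.2 + 7.7/2 = 7.05 m.
Stress increase at mid-clay by the 2:1 spreading method:
Δσ = qBL/((B+z)(L+z)) = 138×4.7×8.9/((4.7+7.05)(8.9+7.05)) = 30.801 kPa
Final effective stress: σ'_f = 119 + 30.801 = 149.8 kPa.
σ'_f = 149.8 ≤ σ'_p = 258 kPa, so the clay remains overconsolidated and only the recompression index applies:
S_c = C_r·H/(1+e₀)·log₁₀(σ'_f/σ'_0) = 0.061×7.7/1.71×log₁₀(149.8/119)
    = 0.27468 × 0.099965 = 0.02746 m

S_c ≈ 27.5 mm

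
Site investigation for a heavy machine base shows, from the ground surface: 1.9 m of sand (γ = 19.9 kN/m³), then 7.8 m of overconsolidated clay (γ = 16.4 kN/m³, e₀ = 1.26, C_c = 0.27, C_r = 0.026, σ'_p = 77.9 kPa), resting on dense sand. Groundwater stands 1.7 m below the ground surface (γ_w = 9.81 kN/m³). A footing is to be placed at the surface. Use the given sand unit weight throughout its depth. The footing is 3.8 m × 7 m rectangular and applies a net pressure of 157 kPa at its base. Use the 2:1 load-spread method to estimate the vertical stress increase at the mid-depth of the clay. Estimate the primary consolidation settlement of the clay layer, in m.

Mid-depth of clay below the ground surface: z = 1.9 + 7.8/2 = 5.8 m.
Total vertical stress at mid-clay: σ_v = 19.9×1.9 + 16.4×3.9 = 101.77 kPa.
Pore pressure: u = 9.81×(5.8 − 1.7) = 40.221 kPa.
Initial effective stress: σ'_0 = σ_v − u = 101.77 − 40.221 = 61.549 kPa.
Stress increase at mid-clay by the 2:1 spreading method:
Δσ = qBL/((B+z)(L+z)) = 157×3.8×7/((3.8+5.8)(7+5.8)) = 33.986 kPa
Final effective stress: σ'_f = 61.549 + 33.986 = 95.535 kPa.
σ'_f = 95.535 > σ'_p = 77.9 kPa, so the stress path crosses the preconsolidation pressure — recompression up to σ'_p, then virgin compression beyond:
S_c = H/(1+e₀)·[C_r·log₁₀(σ'_p/σ'_0) + C_c·log₁₀(σ'_f/σ'_p)]
    = 7.8/2.26 × [0.026×log₁₀(77.9/61.549) + 0.27×log₁₀(95.535/77.9)]
    = 3.4513 × [0.0026602 + 0.023929] = 0.09177 m

S_c ≈ 0.0918 m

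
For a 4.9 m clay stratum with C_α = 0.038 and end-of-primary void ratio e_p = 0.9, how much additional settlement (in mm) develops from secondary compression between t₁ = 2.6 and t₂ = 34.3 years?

Secondary compression: S_s = C_α·H/(1+e_p)·log₁₀(t₂/t₁)
S_s = 0.038×4.9/(1+0.9)×log₁₀(34.3/2.6)
    = 0.098 × 1.12 = 0.1098 m

S_s ≈ 110 mm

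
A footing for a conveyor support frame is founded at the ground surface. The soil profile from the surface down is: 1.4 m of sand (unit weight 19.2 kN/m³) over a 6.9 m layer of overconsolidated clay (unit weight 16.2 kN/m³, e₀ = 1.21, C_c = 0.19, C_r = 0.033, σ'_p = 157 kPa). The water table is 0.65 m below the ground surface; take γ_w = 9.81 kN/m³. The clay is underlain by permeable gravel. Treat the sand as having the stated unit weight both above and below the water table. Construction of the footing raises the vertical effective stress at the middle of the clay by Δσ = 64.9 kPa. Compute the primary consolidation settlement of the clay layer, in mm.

Mid-depth of clay below the ground surface: z = 1.4 + 6.9/2 = 4.85 m.
Total vertical stress at mid-clay: σ_v = 19.2×1.4 + 16.2×3.45 = 82.77 kPa.
Pore pressure: u = 9.81×(4.85 − 0.65) = 41.202 kPa.
Initial effective stress: σ'_0 = σ_v − u = 82.77 − 41.202 = 41.568 kPa.
Final effective stress: σ'_f = 41.568 + 64.9 = 106.47 kPa.
σ'_f = 106.47 ≤ σ'_p = 157 kPa, so the clay remains overconsolidated and only the recompression index applies:
S_c = C_r·H/(1+e₀)·log₁₀(σ'_f/σ'_0) = 0.033×6.9/2.21×log₁₀(106.47/41.568)
    = 0.10303 × 0.40847 = 0.04209 m

S_c ≈ 42.1 mm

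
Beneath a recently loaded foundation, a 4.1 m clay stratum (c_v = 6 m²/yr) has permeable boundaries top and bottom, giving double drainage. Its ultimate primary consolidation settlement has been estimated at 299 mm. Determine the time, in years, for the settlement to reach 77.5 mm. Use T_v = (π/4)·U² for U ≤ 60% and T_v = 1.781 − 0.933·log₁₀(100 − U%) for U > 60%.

t ≈ 0.037 years

Drainage path length: H_d = H/2 = 2.05 m (double drainage).
U = S(t)/S_ult = 77.5/299 = 0.2592.
U ≤ 60%: T_v = (π/4)·U² = (π/4)×0.2592² = 0.052766.
t = T_v·H_d²/c_v = 0.052766×2.05²/6 = 0.03696 years.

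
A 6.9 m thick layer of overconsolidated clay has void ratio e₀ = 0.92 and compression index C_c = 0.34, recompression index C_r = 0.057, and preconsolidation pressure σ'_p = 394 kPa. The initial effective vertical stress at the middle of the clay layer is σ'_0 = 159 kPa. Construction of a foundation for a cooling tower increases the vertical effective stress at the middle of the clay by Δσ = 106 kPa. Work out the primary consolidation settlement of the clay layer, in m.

Final effective stress: σ'_f = 159 + 106 = 265 kPa.
σ'_f = 265 ≤ σ'_p = 394 kPa, so the clay remains overconsolidated and only the recompression index applies:
S_c = C_r·H/(1+e₀)·log₁₀(σ'_f/σ'_0) = 0.057×6.9/1.92×log₁₀(265/159)
    = 0.20485 × 0.22185 = 0.04545 m

S_c ≈ 0.0454 m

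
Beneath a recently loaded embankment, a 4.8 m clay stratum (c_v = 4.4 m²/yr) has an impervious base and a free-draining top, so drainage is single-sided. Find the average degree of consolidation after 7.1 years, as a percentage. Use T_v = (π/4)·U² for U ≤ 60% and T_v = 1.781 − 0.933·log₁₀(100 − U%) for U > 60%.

Drainage path length: H_d = H = 4.8 m (single drainage).
T_v = c_v·t/H_d² = 4.4×7.1/4.8² = 1.3559.
T_v = 1.3559 corresponds to the U > 60% branch:
U = 1 − 10^((1.781 − T_v)/0.933)/100 = 0.9714

U ≈ 97.1 %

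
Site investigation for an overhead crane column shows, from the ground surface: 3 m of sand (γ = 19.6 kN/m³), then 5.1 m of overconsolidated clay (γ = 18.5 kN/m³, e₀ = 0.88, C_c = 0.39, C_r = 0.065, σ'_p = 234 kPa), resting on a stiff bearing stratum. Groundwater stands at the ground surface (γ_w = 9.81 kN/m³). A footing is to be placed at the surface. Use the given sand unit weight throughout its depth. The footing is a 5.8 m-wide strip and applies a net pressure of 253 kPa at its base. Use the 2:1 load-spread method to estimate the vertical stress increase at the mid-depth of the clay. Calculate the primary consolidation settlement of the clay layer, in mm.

Mid-depth of clay below the ground surface: z = 3 + 5.1/2 = 5.55 m.
Total vertical stress at mid-clay: σ_v = 19.6×3 + 18.5×2.55 = 105.97 kPa.
Pore pressure: u = 9.81×(5.55 − 0) = 54.446 kPa.
Initial effective stress: σ'_0 = σ_v − u = 105.97 − 54.446 = 51.524 kPa.
Stress increase at mid-clay by the 2:1 spreading method:
Δσ = qB/(B+z) = 253×5.8/(5.8+5.55) = 129.29 kPa
Final effective stress: σ'_f = 51.524 + 129.29 = 180.81 kPa.
σ'_f = 180.81 ≤ σ'_p = 234 kPa, so the clay remains overconsolidated and only the recompression index applies:
S_c = C_r·H/(1+e₀)·log₁₀(σ'_f/σ'_0) = 0.065×5.1/1.88×log₁₀(180.81/51.524)
    = 0.17633 × 0.54521 = 0.09614 m

S_c ≈ 96.1 mm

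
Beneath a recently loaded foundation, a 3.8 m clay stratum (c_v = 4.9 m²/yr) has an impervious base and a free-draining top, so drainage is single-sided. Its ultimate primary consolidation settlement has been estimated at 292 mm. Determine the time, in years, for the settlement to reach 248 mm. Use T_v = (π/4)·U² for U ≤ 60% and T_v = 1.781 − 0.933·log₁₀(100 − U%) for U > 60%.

Drainage path length: H_d = H = 3.8 m (single drainage).
U = S(t)/S_ult = 248/292 = 0.8493.
U > 60%: T_v = 1.781 − 0.933·log₁₀(100 − 84.932) = 0.68186.
t = T_v·H_d²/c_v = 0.68186×3.8²/4.9 = 2.009 years.

t ≈ 2.01 years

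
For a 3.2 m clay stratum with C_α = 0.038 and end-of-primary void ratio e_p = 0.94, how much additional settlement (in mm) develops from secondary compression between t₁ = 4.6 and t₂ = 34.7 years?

Secondary compression: S_s = C_α·H/(1+e_p)·log₁₀(t₂/t₁)
S_s = 0.038×3.2/(1+0.94)×log₁₀(34.7/4.6)
    = 0.06268 × 0.8776 = 0.05501 m

S_s ≈ 55 mm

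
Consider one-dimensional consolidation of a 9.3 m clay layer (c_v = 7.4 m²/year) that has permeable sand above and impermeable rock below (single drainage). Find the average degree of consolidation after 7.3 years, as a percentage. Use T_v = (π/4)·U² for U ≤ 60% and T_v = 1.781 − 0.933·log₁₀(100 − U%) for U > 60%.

U ≈ 82.6 %

Drainage path length: H_d = H = 9.3 m (single drainage).
T_v = c_v·t/H_d² = 7.4×7.3/9.3² = 0.62458.
T_v = 0.62458 corresponds to the U > 60% branch:
U = 1 − 10^((1.781 − T_v)/0.933)/100 = 0.8264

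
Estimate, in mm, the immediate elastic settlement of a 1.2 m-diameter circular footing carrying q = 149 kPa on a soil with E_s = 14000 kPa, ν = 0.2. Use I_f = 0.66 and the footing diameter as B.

Immediate (elastic) settlement: S_e = q·B·(1−ν²)/E_s · I_f.
S_e = 149 × 1.2 × (1 − 0.2²) / 14000 × 0.66
    = 149 × 1.2 × 0.96 / 14000 × 0.66
    = 0.008092 m = 8.092 mm

S_e ≈ 8.09 mm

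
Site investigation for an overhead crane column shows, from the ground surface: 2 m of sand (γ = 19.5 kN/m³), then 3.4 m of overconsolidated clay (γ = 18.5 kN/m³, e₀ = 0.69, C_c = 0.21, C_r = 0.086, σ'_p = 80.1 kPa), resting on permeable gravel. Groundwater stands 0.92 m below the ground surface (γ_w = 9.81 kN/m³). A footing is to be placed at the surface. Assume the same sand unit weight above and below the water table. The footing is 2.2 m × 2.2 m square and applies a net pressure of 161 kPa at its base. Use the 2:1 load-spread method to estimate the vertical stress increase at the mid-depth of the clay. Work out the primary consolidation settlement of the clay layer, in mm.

S_c ≈ 31.4 mm

Mid-depth of clay below the ground surface: z = 2 + 3.4/2 = 3.7 m.
Total vertical stress at mid-clay: σ_v = 19.5×2 + 18.5×1.7 = 70.45 kPa.
Pore pressure: u = 9.81×(3.7 − 0.92) = 27.272 kPa.
Initial effective stress: σ'_0 = σ_v − u = 70.45 − 27.272 = 43.178 kPa.
Stress increase at mid-clay by the 2:1 spreading method:
Δσ = qBL/((B+z)(L+z)) = 161×2.2×2.2/((2.2+3.7)(2.2+3.7)) = 22.386 kPa
Final effective stress: σ'_f = 43.178 + 22.386 = 65.564 kPa.
σ'_f = 65.564 ≤ σ'_p = 80.1 kPa, so the clay remains overconsolidated and only the recompression index applies:
S_c = C_r·H/(1+e₀)·log₁₀(σ'_f/σ'_0) = 0.086×3.4/1.69×log₁₀(65.564/43.178)
    = 0.17301 × 0.1814 = 0.03138 m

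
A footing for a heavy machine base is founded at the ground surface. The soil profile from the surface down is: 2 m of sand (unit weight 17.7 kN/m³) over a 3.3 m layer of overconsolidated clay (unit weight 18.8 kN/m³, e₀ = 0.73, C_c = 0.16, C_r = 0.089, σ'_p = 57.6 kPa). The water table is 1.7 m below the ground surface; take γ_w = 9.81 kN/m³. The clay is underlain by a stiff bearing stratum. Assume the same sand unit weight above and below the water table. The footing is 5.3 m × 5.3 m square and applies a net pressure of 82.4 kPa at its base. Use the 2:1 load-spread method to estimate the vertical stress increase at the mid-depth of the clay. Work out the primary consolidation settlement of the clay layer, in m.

Mid-depth of clay below the ground surface: z = 2 + 3.3/2 = 3.65 m.
Total vertical stress at mid-clay: σ_v = 17.7×2 + 18.8×1.65 = 66.42 kPa.
Pore pressure: u = 9.81×(3.65 − 1.7) = 19.13 kPa.
Initial effective stress: σ'_0 = σ_v − u = 66.42 − 19.13 = 47.29 kPa.
Stress increase at mid-clay by the 2:1 spreading method:
Δσ = qBL/((B+z)(L+z)) = 82.4×5.3×5.3/((5.3+3.65)(5.3+3.65)) = 28.896 kPa
Final effective stress: σ'_f = 47.29 + 28.896 = 76.186 kPa.
σ'_f = 76.186 > σ'_p = 57.6 kPa, so the stress path crosses the preconsolidation pressure — recompression up to σ'_p, then virgin compression beyond:
S_c = H/(1+e₀)·[C_r·log₁₀(σ'_p/σ'_0) + C_c·log₁₀(σ'_f/σ'_p)]
    = 3.3/1.73 × [0.089×log₁₀(57.6/47.29) + 0.16×log₁₀(76.186/57.6)]
    = 1.9075 × [0.0076231 + 0.019432] = 0.05161 m

S_c ≈ 0.0516 m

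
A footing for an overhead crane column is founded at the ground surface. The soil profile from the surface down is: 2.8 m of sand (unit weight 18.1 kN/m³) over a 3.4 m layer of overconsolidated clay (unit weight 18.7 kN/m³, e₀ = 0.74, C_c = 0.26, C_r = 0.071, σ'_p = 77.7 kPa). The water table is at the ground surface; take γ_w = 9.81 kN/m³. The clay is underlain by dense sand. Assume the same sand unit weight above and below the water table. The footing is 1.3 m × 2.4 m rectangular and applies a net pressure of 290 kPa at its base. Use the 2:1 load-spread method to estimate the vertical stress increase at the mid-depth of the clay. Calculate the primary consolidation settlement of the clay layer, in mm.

Mid-depth of clay below the ground surface: z = 2.8 + 3.4/2 = 4.5 m.
Total vertical stress at mid-clay: σ_v = 18.1×2.8 + 18.7×1.7 = 82.47 kPa.
Pore pressure: u = 9.81×(4.5 − 0) = 44.145 kPa.
Initial effective stress: σ'_0 = σ_v − u = 82.47 − 44.145 = 38.325 kPa.
Stress increase at mid-clay by the 2:1 spreading method:
Δσ = qBL/((B+z)(L+z)) = 290×1.3×2.4/((1.3+4.5)(2.4+4.5)) = 22.609 kPa
Final effective stress: σ'_f = 38.325 + 22.609 = 60.934 kPa.
σ'_f = 60.934 ≤ σ'_p = 77.7 kPa, so the clay remains overconsolidated and only the recompression index applies:
S_c = C_r·H/(1+e₀)·log₁₀(σ'_f/σ'_0) = 0.071×3.4/1.74×log₁₀(60.934/38.325)
    = 0.13873 × 0.20138 = 0.02794 m

S_c ≈ 27.9 mm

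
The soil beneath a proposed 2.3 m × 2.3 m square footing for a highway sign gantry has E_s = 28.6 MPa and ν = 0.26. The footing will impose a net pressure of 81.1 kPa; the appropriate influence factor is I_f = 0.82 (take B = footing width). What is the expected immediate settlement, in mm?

Immediate (elastic) settlement: S_e = q·B·(1−ν²)/E_s · I_f.
E_s = 28.6 MPa = 28600 kPa.
S_e = 81.1 × 2.3 × (1 − 0.26²) / 28600 × 0.82
    = 81.1 × 2.3 × 0.9324 / 28600 × 0.82
    = 0.004987 m = 4.987 mm

S_e ≈ 4.99 mm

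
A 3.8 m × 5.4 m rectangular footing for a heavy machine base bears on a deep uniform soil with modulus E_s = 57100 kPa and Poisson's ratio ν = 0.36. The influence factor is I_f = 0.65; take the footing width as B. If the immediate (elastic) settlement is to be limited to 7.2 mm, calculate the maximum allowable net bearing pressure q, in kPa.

q ≈ 191 kPa

S_e = q·B·(1−ν²)/E_s · I_f  ⇒  q = S_e·E_s / (B·(1−ν²)·I_f).
q = 0.0072 × 57100 / (3.8 × 0.8704 × 0.65) = 191.2 kPa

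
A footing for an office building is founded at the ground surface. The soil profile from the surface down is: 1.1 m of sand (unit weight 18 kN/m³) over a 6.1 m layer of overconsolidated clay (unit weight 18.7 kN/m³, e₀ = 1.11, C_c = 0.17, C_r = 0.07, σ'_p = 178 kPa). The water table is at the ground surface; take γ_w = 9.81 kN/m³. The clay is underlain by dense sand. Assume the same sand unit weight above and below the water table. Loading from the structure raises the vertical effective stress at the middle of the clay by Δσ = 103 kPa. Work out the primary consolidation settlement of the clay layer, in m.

S_c ≈ 0.119 m

Mid-depth of clay below the ground surface: z = 1.1 + 6.1/2 = 4.15 m.
Total vertical stress at mid-clay: σ_v = 18×1.1 + 18.7×3.05 = 76.835 kPa.
Pore pressure: u = 9.81×(4.15 − 0) = 40.712 kPa.
Initial effective stress: σ'_0 = σ_v − u = 76.835 − 40.712 = 36.123 kPa.
Final effective stress: σ'_f = 36.123 + 103 = 139.12 kPa.
σ'_f = 139.12 ≤ σ'_p = 178 kPa, so the clay remains overconsolidated and only the recompression index applies:
S_c = C_r·H/(1+e₀)·log₁₀(σ'_f/σ'_0) = 0.07×6.1/2.11×log₁₀(139.12/36.123)
    = 0.20237 × 0.58561 = 0.1185 m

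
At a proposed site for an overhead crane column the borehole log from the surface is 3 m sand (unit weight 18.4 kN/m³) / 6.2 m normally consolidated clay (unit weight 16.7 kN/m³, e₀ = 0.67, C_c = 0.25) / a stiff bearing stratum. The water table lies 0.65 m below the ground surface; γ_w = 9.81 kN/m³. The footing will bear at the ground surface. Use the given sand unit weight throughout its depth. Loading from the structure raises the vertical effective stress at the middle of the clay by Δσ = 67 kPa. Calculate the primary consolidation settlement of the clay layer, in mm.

S_c ≈ 327 mm

Mid-depth of clay below the ground surface: z = 3 + 6.2/2 = 6.1 m.
Total vertical stress at mid-clay: σ_v = 18.4×3 + 16.7×3.1 = 106.97 kPa.
Pore pressure: u = 9.81×(6.1 − 0.65) = 53.465 kPa.
Initial effective stress: σ'_0 = σ_v − u = 106.97 − 53.465 = 53.505 kPa.
Final effective stress: σ'_f = σ'_0 + Δσ = 53.505 + 67 = 120.5 kPa.
Normally consolidated clay, so the full stress increment lies on the virgin compression line:
S_c = C_c·H/(1+e₀)·log₁₀(σ'_f/σ'_0) = 0.25×6.2/(1+0.67)×log₁₀(120.5/53.505)
    = 0.92814 × 0.35259 = 0.3273 m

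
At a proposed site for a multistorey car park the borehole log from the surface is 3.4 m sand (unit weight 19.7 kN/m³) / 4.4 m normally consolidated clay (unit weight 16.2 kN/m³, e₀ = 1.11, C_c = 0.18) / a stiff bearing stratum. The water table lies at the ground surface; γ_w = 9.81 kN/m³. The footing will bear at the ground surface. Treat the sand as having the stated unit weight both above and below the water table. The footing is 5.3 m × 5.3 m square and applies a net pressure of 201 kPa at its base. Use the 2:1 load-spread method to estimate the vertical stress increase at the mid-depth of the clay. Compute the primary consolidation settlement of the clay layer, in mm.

S_c ≈ 113 mm

Mid-depth of clay below the ground surface: z = 3.4 + 4.4/2 = 5.6 m.
Total vertical stress at mid-clay: σ_v = 19.7×3.4 + 16.2×2.2 = 102.62 kPa.
Pore pressure: u = 9.81×(5.6 − 0) = 54.936 kPa.
Initial effective stress: σ'_0 = σ_v − u = 102.62 − 54.936 = 47.684 kPa.
Stress increase at mid-clay by the 2:1 spreading method:
Δσ = qBL/((B+z)(L+z)) = 201×5.3×5.3/((5.3+5.6)(5.3+5.6)) = 47.522 kPa
Final effective stress: σ'_f = σ'_0 + Δσ = 47.684 + 47.522 = 95.206 kPa.
Normally consolidated clay, so the full stress increment lies on the virgin compression line:
S_c = C_c·H/(1+e₀)·log₁₀(σ'_f/σ'_0) = 0.18×4.4/(1+1.11)×log₁₀(95.206/47.684)
    = 0.37536 × 0.30029 = 0.1127 m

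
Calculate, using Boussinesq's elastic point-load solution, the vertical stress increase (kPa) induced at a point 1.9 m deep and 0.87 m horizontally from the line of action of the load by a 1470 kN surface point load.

Δσ_z ≈ 121 kPa

Boussinesq vertical stress below a point load on an elastic half-space:
Δσ_z = 3P/(2πz²) · [1 + (r/z)²]^(−5/2)
r/z = 0.87/1.9 = 0.45789; [1+(r/z)²]^(−5/2) = 0.62135.
Δσ_z = 3×1470/(2π×1.9²) × 0.62135 = 194.42 × 0.62135 = 120.8 kPa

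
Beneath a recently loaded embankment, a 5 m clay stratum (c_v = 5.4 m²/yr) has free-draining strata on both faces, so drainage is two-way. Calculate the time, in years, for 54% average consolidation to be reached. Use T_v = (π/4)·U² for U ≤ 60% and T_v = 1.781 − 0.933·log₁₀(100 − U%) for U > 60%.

Drainage path length: H_d = H/2 = 2.5 m (double drainage).
U ≤ 60%: T_v = (π/4)·U² = (π/4)×0.54² = 0.22902.
t = T_v·H_d²/c_v = 0.22902×2.5²/5.4 = 0.2651 years.

t ≈ 0.265 years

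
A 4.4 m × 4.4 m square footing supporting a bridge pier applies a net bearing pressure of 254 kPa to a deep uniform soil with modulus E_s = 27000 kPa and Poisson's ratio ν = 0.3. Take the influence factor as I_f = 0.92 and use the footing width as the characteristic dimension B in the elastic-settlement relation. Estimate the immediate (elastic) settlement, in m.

Immediate (elastic) settlement: S_e = q·B·(1−ν²)/E_s · I_f.
S_e = 254 × 4.4 × (1 − 0.3²) / 27000 × 0.92
    = 254 × 4.4 × 0.91 / 27000 × 0.92
    = 0.03465 m

S_e ≈ 0.0347 m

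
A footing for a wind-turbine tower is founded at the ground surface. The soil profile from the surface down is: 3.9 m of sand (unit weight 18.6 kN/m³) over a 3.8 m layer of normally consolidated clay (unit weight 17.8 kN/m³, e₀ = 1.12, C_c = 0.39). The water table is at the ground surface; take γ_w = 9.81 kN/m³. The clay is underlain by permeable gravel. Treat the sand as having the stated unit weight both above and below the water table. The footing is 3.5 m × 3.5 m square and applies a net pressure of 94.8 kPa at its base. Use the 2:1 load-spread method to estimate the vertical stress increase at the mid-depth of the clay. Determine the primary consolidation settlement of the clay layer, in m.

S_c ≈ 0.0729 m

Mid-depth of clay below the ground surface: z = 3.9 + 3.8/2 = 5.8 m.
Total vertical stress at mid-clay: σ_v = 18.6×3.9 + 17.8×1.9 = 106.36 kPa.
Pore pressure: u = 9.81×(5.8 − 0) = 56.898 kPa.
Initial effective stress: σ'_0 = σ_v − u = 106.36 − 56.898 = 49.462 kPa.
Stress increase at mid-clay by the 2:1 spreading method:
Δσ = qBL/((B+z)(L+z)) = 94.8×3.5×3.5/((3.5+5.8)(3.5+5.8)) = 13.427 kPa
Final effective stress: σ'_f = σ'_0 + Δσ = 49.462 + 13.427 = 62.889 kPa.
Normally consolidated clay, so the full stress increment lies on the virgin compression line:
S_c = C_c·H/(1+e₀)·log₁₀(σ'_f/σ'_0) = 0.39×3.8/(1+1.12)×log₁₀(62.889/49.462)
    = 0.69906 × 0.1043 = 0.07291 m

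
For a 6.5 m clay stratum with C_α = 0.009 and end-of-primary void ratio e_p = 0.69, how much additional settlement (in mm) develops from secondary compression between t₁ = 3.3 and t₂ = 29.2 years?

Secondary compression: S_s = C_α·H/(1+e_p)·log₁₀(t₂/t₁)
S_s = 0.009×6.5/(1+0.69)×log₁₀(29.2/3.3)
    = 0.03462 × 0.9469 = 0.03278 m

S_s ≈ 32.8 mm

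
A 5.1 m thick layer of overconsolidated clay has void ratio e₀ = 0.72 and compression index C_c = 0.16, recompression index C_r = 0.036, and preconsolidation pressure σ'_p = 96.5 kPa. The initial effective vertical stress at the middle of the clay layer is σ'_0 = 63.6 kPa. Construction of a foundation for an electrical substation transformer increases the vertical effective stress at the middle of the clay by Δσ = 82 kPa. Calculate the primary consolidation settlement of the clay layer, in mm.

S_c ≈ 104 mm

Final effective stress: σ'_f = 63.6 + 82 = 145.6 kPa.
σ'_f = 145.6 > σ'_p = 96.5 kPa, so the stress path crosses the preconsolidation pressure — recompression up to σ'_p, then virgin compression beyond:
S_c = H/(1+e₀)·[C_r·log₁₀(σ'_p/σ'_0) + C_c·log₁₀(σ'_f/σ'_p)]
    = 5.1/1.72 × [0.036×log₁₀(96.5/63.6) + 0.16×log₁₀(145.6/96.5)]
    = 2.9651 × [0.0065185 + 0.028581] = 0.1041 m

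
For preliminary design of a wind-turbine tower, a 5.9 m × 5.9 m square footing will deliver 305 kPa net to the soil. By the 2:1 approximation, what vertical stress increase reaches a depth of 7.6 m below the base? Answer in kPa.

By the 2:1 method the load spreads at 1 horizontal : 2 vertical, so at depth z the loaded area has grown by z in each plan dimension:
Δσ = qBL/((B+z)(L+z)) = 305×5.9×5.9/((5.9+7.6)(5.9+7.6)) = 58.255 kPa

Δσ_z ≈ 58.3 kPa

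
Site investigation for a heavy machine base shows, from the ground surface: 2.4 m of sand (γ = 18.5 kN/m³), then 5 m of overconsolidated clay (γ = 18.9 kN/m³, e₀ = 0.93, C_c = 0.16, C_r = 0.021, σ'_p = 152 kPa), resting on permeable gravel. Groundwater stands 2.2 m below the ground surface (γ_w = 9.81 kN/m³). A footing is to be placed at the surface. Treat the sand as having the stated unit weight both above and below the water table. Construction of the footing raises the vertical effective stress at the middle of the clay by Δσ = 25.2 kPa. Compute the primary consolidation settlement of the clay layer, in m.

Mid-depth of clay below the ground surface: z = 2.4 + 5/2 = 4.9 m.
Total vertical stress at mid-clay: σ_v = 18.5×2.4 + 18.9×2.5 = 91.65 kPa.
Pore pressure: u = 9.81×(4.9 − 2.2) = 26.487 kPa.
Initial effective stress: σ'_0 = σ_v − u = 91.65 − 26.487 = 65.163 kPa.
Final effective stress: σ'_f = 65.163 + 25.2 = 90.363 kPa.
σ'_f = 90.363 ≤ σ'_p = 152 kPa, so the clay remains overconsolidated and only the recompression index applies:
S_c = C_r·H/(1+e₀)·log₁₀(σ'_f/σ'_0) = 0.021×5/1.93×log₁₀(90.363/65.163)
    = 0.054405 × 0.14199 = 0.007725 m

S_c ≈ 0.00772 m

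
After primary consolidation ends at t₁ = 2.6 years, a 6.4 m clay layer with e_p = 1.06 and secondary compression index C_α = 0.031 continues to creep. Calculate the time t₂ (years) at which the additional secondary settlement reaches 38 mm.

S_s = C_α·H/(1+e_p)·log₁₀(t₂/t₁) ⇒ log₁₀(t₂/t₁) = S_s·(1+e_p)/(C_α·H).
log₁₀(t₂/t₁) = 0.038 × (1+1.06) / (0.031×6.4) = 0.3946
t₂ = t₁ × 10^0.3946 = 2.6 × 2.481 = 6.45 years

t₂ ≈ 6.45 years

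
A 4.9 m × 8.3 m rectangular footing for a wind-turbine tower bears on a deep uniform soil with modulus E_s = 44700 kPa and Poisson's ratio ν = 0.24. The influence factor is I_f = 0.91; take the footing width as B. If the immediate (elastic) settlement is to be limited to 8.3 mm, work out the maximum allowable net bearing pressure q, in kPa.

q ≈ 88.3 kPa

S_e = q·B·(1−ν²)/E_s · I_f  ⇒  q = S_e·E_s / (B·(1−ν²)·I_f).
q = 0.0083 × 44700 / (4.9 × 0.9424 × 0.91) = 88.29 kPa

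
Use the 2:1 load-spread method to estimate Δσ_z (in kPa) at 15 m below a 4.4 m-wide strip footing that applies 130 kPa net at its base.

Δσ_z ≈ 29.5 kPa

By the 2:1 method the load spreads at 1 horizontal : 2 vertical, so at depth z the loaded area has grown by z in each plan dimension:
Δσ = qB/(B+z) = 130×4.4/(4.4+15) = 29.485 kPa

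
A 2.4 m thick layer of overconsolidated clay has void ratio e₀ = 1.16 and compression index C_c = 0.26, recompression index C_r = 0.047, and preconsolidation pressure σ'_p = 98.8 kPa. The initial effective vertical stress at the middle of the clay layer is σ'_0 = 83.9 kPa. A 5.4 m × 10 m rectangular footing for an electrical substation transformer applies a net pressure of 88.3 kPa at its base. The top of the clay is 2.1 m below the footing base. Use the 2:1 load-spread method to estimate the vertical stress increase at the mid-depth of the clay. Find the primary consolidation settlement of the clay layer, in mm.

Mid-depth of clay below the footing base: z = 2.1 + 2.4/2 = 3.3 m.
Stress increase at mid-clay by the 2:1 spreading method:
Δσ = qBL/((B+z)(L+z)) = 88.3×5.4×10/((5.4+3.3)(10+3.3)) = 41.208 kPa
Final effective stress: σ'_f = 83.9 + 41.208 = 125.11 kPa.
σ'_f = 125.11 > σ'_p = 98.8 kPa, so the stress path crosses the preconsolidation pressure — recompression up to σ'_p, then virgin compression beyond:
S_c = H/(1+e₀)·[C_r·log₁₀(σ'_p/σ'_0) + C_c·log₁₀(σ'_f/σ'_p)]
    = 2.4/2.16 × [0.047×log₁₀(98.8/83.9) + 0.26×log₁₀(125.11/98.8)]
    = 1.1111 × [0.0033368 + 0.026659] = 0.03333 m

S_c ≈ 33.3 mm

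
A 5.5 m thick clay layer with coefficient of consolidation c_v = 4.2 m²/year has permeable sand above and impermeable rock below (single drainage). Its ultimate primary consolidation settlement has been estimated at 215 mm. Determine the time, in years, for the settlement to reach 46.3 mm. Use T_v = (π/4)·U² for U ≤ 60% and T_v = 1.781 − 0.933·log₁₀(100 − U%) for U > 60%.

t ≈ 0.262 years

Drainage path length: H_d = H = 5.5 m (single drainage).
U = S(t)/S_ult = 46.3/215 = 0.2153.
U ≤ 60%: T_v = (π/4)·U² = (π/4)×0.21535² = 0.036423.
t = T_v·H_d²/c_v = 0.036423×5.5²/4.2 = 0.2623 years.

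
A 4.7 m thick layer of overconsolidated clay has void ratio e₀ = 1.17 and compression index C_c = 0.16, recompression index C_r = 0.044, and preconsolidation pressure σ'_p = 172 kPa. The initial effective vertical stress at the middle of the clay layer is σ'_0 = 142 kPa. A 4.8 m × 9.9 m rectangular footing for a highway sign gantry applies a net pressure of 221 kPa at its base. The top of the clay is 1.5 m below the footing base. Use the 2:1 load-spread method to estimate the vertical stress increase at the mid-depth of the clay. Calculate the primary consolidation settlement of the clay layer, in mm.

S_c ≈ 51.9 mm

Mid-depth of clay below the footing base: z = 1.5 + 4.7/2 = 3.85 m.
Stress increase at mid-clay by the 2:1 spreading method:
Δσ = qBL/((B+z)(L+z)) = 221×4.8×9.9/((4.8+3.85)(9.9+3.85)) = 88.298 kPa
Final effective stress: σ'_f = 142 + 88.298 = 230.3 kPa.
σ'_f = 230.3 > σ'_p = 172 kPa, so the stress path crosses the preconsolidation pressure — recompression up to σ'_p, then virgin compression beyond:
S_c = H/(1+e₀)·[C_r·log₁₀(σ'_p/σ'_0) + C_c·log₁₀(σ'_f/σ'_p)]
    = 4.7/2.17 × [0.044×log₁₀(172/142) + 0.16×log₁₀(230.3/172)]
    = 2.1659 × [0.0036626 + 0.020282] = 0.05186 m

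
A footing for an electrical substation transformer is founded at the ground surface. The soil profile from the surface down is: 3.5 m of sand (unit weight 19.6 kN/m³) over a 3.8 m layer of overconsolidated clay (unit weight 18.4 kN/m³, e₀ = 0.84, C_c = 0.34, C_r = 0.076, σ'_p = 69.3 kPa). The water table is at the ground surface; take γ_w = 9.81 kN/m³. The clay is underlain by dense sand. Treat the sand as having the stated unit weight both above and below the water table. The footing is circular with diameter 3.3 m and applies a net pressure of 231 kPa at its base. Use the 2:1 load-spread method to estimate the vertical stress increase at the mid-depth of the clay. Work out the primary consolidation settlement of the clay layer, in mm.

S_c ≈ 79.5 mm

Mid-depth of clay below the ground surface: z = 3.5 + 3.8/2 = 5.4 m.
Total vertical stress at mid-clay: σ_v = 19.6×3.5 + 18.4×1.9 = 103.56 kPa.
Pore pressure: u = 9.81×(5.4 − 0) = 52.974 kPa.
Initial effective stress: σ'_0 = σ_v − u = 103.56 − 52.974 = 50.586 kPa.
Stress increase at mid-clay by the 2:1 spreading method:
Δσ ≈ qD²/(D+z)² = 231×3.3²/(3.3+5.4)² = 33.235 kPa
Final effective stress: σ'_f = 50.586 + 33.235 = 83.821 kPa.
σ'_f = 83.821 > σ'_p = 69.3 kPa, so the stress path crosses the preconsolidation pressure — recompression up to σ'_p, then virgin compression beyond:
S_c = H/(1+e₀)·[C_r·log₁₀(σ'_p/σ'_0) + C_c·log₁₀(σ'_f/σ'_p)]
    = 3.8/1.84 × [0.076×log₁₀(69.3/50.586) + 0.34×log₁₀(83.821/69.3)]
    = 2.0652 × [0.010389 + 0.028091] = 0.07947 m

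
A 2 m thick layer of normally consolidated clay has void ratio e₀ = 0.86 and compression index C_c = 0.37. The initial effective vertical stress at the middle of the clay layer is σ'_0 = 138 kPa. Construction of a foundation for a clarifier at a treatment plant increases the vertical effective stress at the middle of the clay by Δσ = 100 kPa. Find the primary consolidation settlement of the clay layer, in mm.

Final effective stress: σ'_f = σ'_0 + Δσ = 138 + 100 = 238 kPa.
Normally consolidated clay, so the full stress increment lies on the virgin compression line:
S_c = C_c·H/(1+e₀)·log₁₀(σ'_f/σ'_0) = 0.37×2/(1+0.86)×log₁₀(238/138)
    = 0.39785 × 0.2367 = 0.09417 m

S_c ≈ 94.2 mm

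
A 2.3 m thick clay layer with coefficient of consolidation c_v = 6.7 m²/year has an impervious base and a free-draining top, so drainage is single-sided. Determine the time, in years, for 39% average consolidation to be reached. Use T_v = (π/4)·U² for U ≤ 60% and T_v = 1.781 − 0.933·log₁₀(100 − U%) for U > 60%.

Drainage path length: H_d = H = 2.3 m (single drainage).
U ≤ 60%: T_v = (π/4)·U² = (π/4)×0.39² = 0.11946.
t = T_v·H_d²/c_v = 0.11946×2.3²/6.7 = 0.09432 years.

t ≈ 0.0943 years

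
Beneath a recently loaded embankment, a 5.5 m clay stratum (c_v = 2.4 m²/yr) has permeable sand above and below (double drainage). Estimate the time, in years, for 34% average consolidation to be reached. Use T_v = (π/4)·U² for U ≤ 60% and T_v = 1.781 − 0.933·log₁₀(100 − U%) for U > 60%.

Drainage path length: H_d = H/2 = 2.75 m (double drainage).
U ≤ 60%: T_v = (π/4)·U² = (π/4)×0.34² = 0.090792.
t = T_v·H_d²/c_v = 0.090792×2.75²/2.4 = 0.2861 years.

t ≈ 0.286 years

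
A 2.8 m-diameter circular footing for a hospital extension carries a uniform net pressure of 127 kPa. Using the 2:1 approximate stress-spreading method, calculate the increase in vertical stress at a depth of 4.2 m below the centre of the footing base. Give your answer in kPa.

Δσ_z ≈ 20.3 kPa

By the 2:1 method the load spreads at 1 horizontal : 2 vertical, so at depth z the loaded area has grown by z in each plan dimension:
Δσ ≈ qD²/(D+z)² = 127×2.8²/(2.8+4.2)² = 20.32 kPa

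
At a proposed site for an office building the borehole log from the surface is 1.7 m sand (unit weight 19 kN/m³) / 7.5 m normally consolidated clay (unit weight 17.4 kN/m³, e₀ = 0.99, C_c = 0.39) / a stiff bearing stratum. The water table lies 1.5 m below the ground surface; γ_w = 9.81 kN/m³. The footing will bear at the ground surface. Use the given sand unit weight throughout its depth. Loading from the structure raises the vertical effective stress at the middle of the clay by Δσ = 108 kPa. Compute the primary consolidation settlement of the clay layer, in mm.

Mid-depth of clay below the ground surface: z = 1.7 + 7.5/2 = 5.45 m.
Total vertical stress at mid-clay: σ_v = 19×1.7 + 17.4×3.75 = 97.55 kPa.
Pore pressure: u = 9.81×(5.45 − 1.5) = 38.75 kPa.
Initial effective stress: σ'_0 = σ_v − u = 97.55 − 38.75 = 58.8 kPa.
Final effective stress: σ'_f = σ'_0 + Δσ = 58.8 + 108 = 166.8 kPa.
Normally consolidated clay, so the full stress increment lies on the virgin compression line:
S_c = C_c·H/(1+e₀)·log₁₀(σ'_f/σ'_0) = 0.39×7.5/(1+0.99)×log₁₀(166.8/58.8)
    = 1.4698 × 0.45282 = 0.6656 m

S_c ≈ 666 mm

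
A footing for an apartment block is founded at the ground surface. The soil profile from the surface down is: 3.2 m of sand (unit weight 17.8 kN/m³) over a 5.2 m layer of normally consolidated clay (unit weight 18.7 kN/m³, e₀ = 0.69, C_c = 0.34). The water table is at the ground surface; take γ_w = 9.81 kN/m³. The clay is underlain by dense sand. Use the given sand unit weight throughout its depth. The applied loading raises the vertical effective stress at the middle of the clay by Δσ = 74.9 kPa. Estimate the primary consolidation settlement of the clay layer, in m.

S_c ≈ 0.423 m

Mid-depth of clay below the ground surface: z = 3.2 + 5.2/2 = 5.8 m.
Total vertical stress at mid-clay: σ_v = 17.8×3.2 + 18.7×2.6 = 105.58 kPa.
Pore pressure: u = 9.81×(5.8 − 0) = 56.898 kPa.
Initial effective stress: σ'_0 = σ_v − u = 105.58 − 56.898 = 48.682 kPa.
Final effective stress: σ'_f = σ'_0 + Δσ = 48.682 + 74.9 = 123.58 kPa.
Normally consolidated clay, so the full stress increment lies on the virgin compression line:
S_c = C_c·H/(1+e₀)·log₁₀(σ'_f/σ'_0) = 0.34×5.2/(1+0.69)×log₁₀(123.58/48.682)
    = 1.0462 × 0.40458 = 0.4233 m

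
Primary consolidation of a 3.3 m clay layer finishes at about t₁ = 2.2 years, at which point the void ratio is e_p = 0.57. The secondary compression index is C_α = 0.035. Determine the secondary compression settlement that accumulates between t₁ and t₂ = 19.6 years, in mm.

Secondary compression: S_s = C_α·H/(1+e_p)·log₁₀(t₂/t₁)
S_s = 0.035×3.3/(1+0.57)×log₁₀(19.6/2.2)
    = 0.07357 × 0.9498 = 0.06988 m

S_s ≈ 69.9 mm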